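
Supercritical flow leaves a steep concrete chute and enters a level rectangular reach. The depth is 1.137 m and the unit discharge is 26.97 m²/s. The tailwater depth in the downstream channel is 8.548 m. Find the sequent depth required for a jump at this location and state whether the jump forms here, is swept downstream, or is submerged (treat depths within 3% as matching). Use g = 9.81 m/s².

y₂ = 10.87 m; the jump is swept downstream

V₁ = q/y₁ = 26.97/1.137 = 23.72 m/s. Fr₁ = V₁/√(g·y₁) = 23.72/√(9.81×1.137) = 7.102.
Conjugate-depth relation: y₂/y₁ = ½[√(1 + 8Fr₁²) − 1] = ½[√404.55 − 1] = 9.557.
y₂ = 9.557 × 1.137 = 10.87 m.
Tailwater y_tw = 8.548 m: y_tw < y₂, so the jump is swept downstream.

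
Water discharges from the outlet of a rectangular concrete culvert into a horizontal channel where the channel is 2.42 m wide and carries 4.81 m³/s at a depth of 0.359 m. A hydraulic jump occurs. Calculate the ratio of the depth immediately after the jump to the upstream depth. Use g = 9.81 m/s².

q = Q/b = 4.81/2.42 = 1.99 m²/s; V₁ = q/y₁ = 5.54 m/s. Fr₁ = V₁/√(g·y₁) = 2.95.
Conjugate-depth relation: y₂/y₁ = ½[√(1 + 8Fr₁²) − 1] = ½[√70.63 − 1] = 3.70.

y₂/y₁ = 3.70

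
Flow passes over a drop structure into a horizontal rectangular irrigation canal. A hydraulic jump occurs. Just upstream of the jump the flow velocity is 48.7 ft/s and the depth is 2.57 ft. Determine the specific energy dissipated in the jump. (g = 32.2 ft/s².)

ΔE = 20.4 ft

Fr₁ = V₁/√(g·y₁) = 48.7/√(32.2×2.57) = 5.35.
By Bélanger, y₂/y₁ = ½[√(1 + 8Fr₁²) − 1] = ½[√230.3 − 1] = 7.09.
y₂ = 7.09 × 2.57 = 18.2 ft.
Head loss: ΔE = (y₂ − y₁)³/(4y₁y₂) = (18.2 − 2.57)³/(4×2.57×18.2) = 3829/187 = 20.4 ft.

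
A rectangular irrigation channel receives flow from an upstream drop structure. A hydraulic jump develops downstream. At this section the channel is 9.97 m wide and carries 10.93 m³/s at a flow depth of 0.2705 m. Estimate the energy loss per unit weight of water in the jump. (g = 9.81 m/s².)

q = Q/b = 10.93/9.97 = 1.096 m²/s; V₁ = q/y₁ = 4.053 m/s. Fr₁ = V₁/√(g·y₁) = 2.488.
Sequent-depth ratio: y₂/y₁ = ½[√(1 + 8Fr₁²) − 1] = ½[√50.519 − 1] = 3.054.
y₂ = 3.054 × 0.2705 = 0.8261 m.
V₂ = q/y₂ = 1.096/0.8261 = 1.327 m/s. E₁ = y₁ + V₁²/2g = 1.108 m; E₂ = y₂ + V₂²/2g = 0.9158 m. ΔE = E₁ − E₂ = 0.1918 m.

ΔE = 0.1918 m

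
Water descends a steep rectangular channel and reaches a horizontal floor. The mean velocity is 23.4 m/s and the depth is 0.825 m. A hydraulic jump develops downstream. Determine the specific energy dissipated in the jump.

ΔE = 19.3 m

Fr₁ = V₁/√(g·y₁) = 23.4/√(9.81×0.825) = 8.23.
Conjugate-depth relation: y₂/y₁ = ½[√(1 + 8Fr₁²) − 1] = ½[√542.3 − 1] = 11.1.
y₂ = 11.1 × 0.825 = 9.19 m.
q = V₁·y₁ = 23.4 × 0.825 = 19.3 m²/s. V₂ = q/y₂ = 19.3/9.19 = 2.10 m/s. E₁ = y₁ + V₁²/2g = 28.7 m; E₂ = y₂ + V₂²/2g = 9.42 m. ΔE = E₁ − E₂ = 19.3 m.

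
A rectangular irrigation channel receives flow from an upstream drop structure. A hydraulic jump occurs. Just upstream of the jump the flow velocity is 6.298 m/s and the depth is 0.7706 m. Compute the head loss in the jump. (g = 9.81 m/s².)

ΔE = 0.3897 m

Fr₁ = V₁/√(g·y₁) = 6.298/√(9.81×0.7706) = 2.291.
By Bélanger, y₂/y₁ = ½[√(1 + 8Fr₁²) − 1] = ½[√42.976 − 1] = 2.778.
y₂ = 2.778 × 0.7706 = 2.141 m.
Head loss: ΔE = (y₂ − y₁)³/(4y₁y₂) = (2.141 − 0.7706)³/(4×0.7706×2.141) = 2.571/6.598 = 0.3897 m.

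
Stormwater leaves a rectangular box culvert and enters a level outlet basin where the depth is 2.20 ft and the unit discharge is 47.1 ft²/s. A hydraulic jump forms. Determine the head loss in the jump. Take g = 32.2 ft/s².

V₁ = q/y₁ = 47.1/2.20 = 21.4 ft/s. Fr₁ = V₁/√(g·y₁) = 21.4/√(32.2×2.20) = 2.54.
By Bélanger, y₂/y₁ = ½[√(1 + 8Fr₁²) − 1] = ½[√52.76 − 1] = 3.13.
y₂ = 3.13 × 2.20 = 6.89 ft.
Head loss: ΔE = (y₂ − y₁)³/(4y₁y₂) = (6.89 − 2.20)³/(4×2.20×6.89) = 103/60.6 = 1.70 ft.

ΔE = 1.70 ft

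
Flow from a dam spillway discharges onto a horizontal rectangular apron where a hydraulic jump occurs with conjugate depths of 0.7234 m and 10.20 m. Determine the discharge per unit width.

q = 19.88 m²/s

For a rectangular channel the momentum equation gives q² = ½·g·y₁·y₂·(y₁ + y₂) = ½×9.81×0.7234×10.20×10.92 = 395.3.
q = √395.3 = 19.88 m²/s.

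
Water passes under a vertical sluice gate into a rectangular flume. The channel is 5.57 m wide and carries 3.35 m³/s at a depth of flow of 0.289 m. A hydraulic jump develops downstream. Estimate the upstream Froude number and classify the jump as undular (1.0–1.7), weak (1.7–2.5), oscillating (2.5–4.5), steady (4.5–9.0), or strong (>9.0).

q = Q/b = 3.35/5.57 = 0.601 m²/s; V₁ = q/y₁ = 2.08 m/s. Fr₁ = V₁/√(g·y₁) = 1.24.
Fr₁ = 1.24 lies in the undular range.

Fr₁ = 1.24; undular jump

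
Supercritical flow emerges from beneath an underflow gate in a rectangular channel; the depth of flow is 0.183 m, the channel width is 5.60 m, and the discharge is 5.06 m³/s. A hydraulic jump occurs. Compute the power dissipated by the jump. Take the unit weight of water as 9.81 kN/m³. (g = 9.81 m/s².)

P = 25.0 kW

q = Q/b = 5.06/5.60 = 0.904 m²/s; V₁ = q/y₁ = 4.94 m/s. Fr₁ = V₁/√(g·y₁) = 3.69.
Sequent-depth ratio: y₂/y₁ = ½[√(1 + 8Fr₁²) − 1] = ½[√109.6 − 1] = 4.74.
y₂ = 4.74 × 0.183 = 0.867 m.
V₂ = q/y₂ = 0.904/0.867 = 1.04 m/s. E₁ = y₁ + V₁²/2g = 1.43 m; E₂ = y₂ + V₂²/2g = 0.922 m. ΔE = E₁ − E₂ = 0.504 m.
P = γ·Q·ΔE = 9.81 × 5.06 × 0.504 = 25.0 kW.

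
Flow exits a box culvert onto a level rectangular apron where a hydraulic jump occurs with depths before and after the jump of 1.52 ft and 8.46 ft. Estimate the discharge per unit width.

For a rectangular channel the momentum equation gives q² = ½·g·y₁·y₂·(y₁ + y₂) = ½×32.2×1.52×8.46×9.98 = 2066.
q = √2066 = 45.5 ft²/s.

q = 45.5 ft²/s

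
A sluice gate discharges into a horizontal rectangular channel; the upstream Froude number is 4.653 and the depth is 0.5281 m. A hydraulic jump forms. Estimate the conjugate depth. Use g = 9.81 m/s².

y₂ = 3.221 m

Fr₁ = 4.653 (given).
Conjugate-depth relation: y₂/y₁ = ½[√(1 + 8Fr₁²) − 1] = ½[√174.20 − 1] = 6.099.
y₂ = 6.099 × 0.5281 = 3.221 m.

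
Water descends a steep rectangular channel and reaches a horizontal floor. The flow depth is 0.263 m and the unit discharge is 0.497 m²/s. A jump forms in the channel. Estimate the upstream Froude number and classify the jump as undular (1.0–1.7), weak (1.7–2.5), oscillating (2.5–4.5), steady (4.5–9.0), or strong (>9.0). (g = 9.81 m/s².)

V₁ = q/y₁ = 0.497/0.263 = 1.89 m/s. Fr₁ = V₁/√(g·y₁) = 1.89/√(9.81×0.263) = 1.18.
Fr₁ = 1.18 lies in the undular range.

Fr₁ = 1.18; undular jump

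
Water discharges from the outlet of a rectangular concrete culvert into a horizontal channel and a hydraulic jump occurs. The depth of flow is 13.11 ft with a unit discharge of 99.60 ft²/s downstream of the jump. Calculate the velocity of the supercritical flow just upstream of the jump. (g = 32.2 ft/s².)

V₁ = 33.99 ft/s

V₂ = q/y₂ = 99.60/13.11 = 7.597 ft/s; Fr₂ = V₂/√(g·y₂) = 0.3698.
From the momentum equation (using Fr₂), y₁/y₂ = ½[√(1 + 8Fr₂²) − 1] = ½[√2.0938 − 1] = 0.2235.
y₁ = 0.2235 × 13.11 = 2.930 ft.
V₁ = q/y₁ = 99.60/2.930 = 33.99 ft/s.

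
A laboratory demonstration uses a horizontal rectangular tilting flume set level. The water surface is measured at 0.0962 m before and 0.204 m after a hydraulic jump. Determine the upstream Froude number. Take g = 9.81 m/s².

For a rectangular channel the momentum equation gives q² = ½·g·y₁·y₂·(y₁ + y₂) = ½×9.81×0.0962×0.204×0.300 = 0.0289.
q = √0.0289 = 0.170 m²/s.
V₁ = q/y₁ = 1.77 m/s; Fr₁ = V₁/√(g·y₁) = 1.82.

Fr₁ = 1.82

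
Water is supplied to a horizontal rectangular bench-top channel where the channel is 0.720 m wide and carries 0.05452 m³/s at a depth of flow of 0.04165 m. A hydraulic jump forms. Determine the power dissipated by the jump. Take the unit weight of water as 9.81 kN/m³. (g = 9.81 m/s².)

q = Q/b = 0.05452/0.720 = 0.07572 m²/s; V₁ = q/y₁ = 1.818 m/s. Fr₁ = V₁/√(g·y₁) = 2.844.
Bélanger equation: y₂/y₁ = ½[√(1 + 8Fr₁²) − 1] = ½[√65.718 − 1] = 3.553.
y₂ = 3.553 × 0.04165 = 0.1480 m.
Head loss: ΔE = (y₂ − y₁)³/(4y₁y₂) = (0.1480 − 0.04165)³/(4×0.04165×0.1480) = 0.001203/0.02466 = 0.04878 m.
P = γ·Q·ΔE = 9.81 × 0.05452 × 0.04878 = 0.02609 kW.

P = 0.02609 kW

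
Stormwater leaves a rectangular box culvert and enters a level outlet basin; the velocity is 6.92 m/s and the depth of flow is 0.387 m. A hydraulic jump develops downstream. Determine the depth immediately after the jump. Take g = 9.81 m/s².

y₂ = 1.76 m

Fr₁ = V₁/√(g·y₁) = 6.92/√(9.81×0.387) = 3.55.
Sequent-depth ratio: y₂/y₁ = ½[√(1 + 8Fr₁²) − 1] = ½[√101.9 − 1] = 4.55.
y₂ = 4.55 × 0.387 = 1.76 m.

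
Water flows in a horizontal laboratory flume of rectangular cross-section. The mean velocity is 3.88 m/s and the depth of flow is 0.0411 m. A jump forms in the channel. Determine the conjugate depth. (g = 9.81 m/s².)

y₂ = 0.335 m

Fr₁ = V₁/√(g·y₁) = 3.88/√(9.81×0.0411) = 6.11.
From the momentum equation for a rectangular channel, y₂/y₁ = ½[√(1 + 8Fr₁²) − 1] = ½[√299.7 − 1] = 8.16.
y₂ = 8.16 × 0.0411 = 0.335 m.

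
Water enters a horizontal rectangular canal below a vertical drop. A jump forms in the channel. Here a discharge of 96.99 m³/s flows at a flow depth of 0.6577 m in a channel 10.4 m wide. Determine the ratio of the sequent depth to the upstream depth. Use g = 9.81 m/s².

q = Q/b = 96.99/10.4 = 9.326 m²/s; V₁ = q/y₁ = 14.18 m/s. Fr₁ = V₁/√(g·y₁) = 5.582.
By Bélanger, y₂/y₁ = ½[√(1 + 8Fr₁²) − 1] = ½[√250.30 − 1] = 7.410.

y₂/y₁ = 7.410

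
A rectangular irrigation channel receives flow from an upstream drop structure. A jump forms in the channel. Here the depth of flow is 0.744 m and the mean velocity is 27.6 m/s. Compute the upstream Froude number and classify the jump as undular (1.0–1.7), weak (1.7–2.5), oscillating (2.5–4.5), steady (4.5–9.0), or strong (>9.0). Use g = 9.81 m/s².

Fr₁ = V₁/√(g·y₁) = 27.6/√(9.81×0.744) = 10.2.
Fr₁ = 10.2 lies in the strong range.

Fr₁ = 10.2; strong jump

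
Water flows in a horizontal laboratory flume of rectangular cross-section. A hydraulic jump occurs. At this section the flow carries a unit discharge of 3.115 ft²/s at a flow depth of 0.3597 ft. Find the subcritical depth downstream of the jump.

V₁ = q/y₁ = 3.115/0.3597 = 8.660 ft/s. Fr₁ = V₁/√(g·y₁) = 8.660/√(32.2×0.3597) = 2.545.
Bélanger equation: y₂/y₁ = ½[√(1 + 8Fr₁²) − 1] = ½[√52.800 − 1] = 3.133.
y₂ = 3.133 × 0.3597 = 1.127 ft.

y₂ = 1.127 ft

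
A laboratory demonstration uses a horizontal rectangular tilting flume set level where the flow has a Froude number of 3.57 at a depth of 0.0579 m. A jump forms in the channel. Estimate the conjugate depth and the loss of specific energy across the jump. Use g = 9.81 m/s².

Fr₁ = 3.57 (given).
From the momentum equation for a rectangular channel, y₂/y₁ = ½[√(1 + 8Fr₁²) − 1] = ½[√103.0 − 1] = 4.57.
y₂ = 4.57 × 0.0579 = 0.265 m.
Head loss: ΔE = (y₂ − y₁)³/(4y₁y₂) = (0.265 − 0.0579)³/(4×0.0579×0.265) = 0.00886/0.0613 = 0.144 m.

y₂ = 0.265 m; ΔE = 0.144 m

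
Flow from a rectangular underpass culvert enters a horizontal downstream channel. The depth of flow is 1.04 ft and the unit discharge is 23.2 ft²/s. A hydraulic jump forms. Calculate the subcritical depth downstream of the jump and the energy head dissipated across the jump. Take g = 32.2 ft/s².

y₂ = 5.17 ft; ΔE = 3.28 ft

V₁ = q/y₁ = 23.2/1.04 = 22.3 ft/s. Fr₁ = V₁/√(g·y₁) = 22.3/√(32.2×1.04) = 3.85.
From the momentum equation for a rectangular channel, y₂/y₁ = ½[√(1 + 8Fr₁²) − 1] = ½[√119.9 − 1] = 4.97.
y₂ = 4.97 × 1.04 = 5.17 ft.
V₂ = q/y₂ = 23.2/5.17 = 4.48 ft/s. E₁ = y₁ + V₁²/2g = 8.77 ft; E₂ = y₂ + V₂²/2g = 5.49 ft. ΔE = E₁ − E₂ = 3.28 ft.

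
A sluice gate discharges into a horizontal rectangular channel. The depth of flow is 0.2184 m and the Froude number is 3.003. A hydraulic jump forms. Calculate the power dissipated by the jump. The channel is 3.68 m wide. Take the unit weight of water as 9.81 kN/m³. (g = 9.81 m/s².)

Fr₁ = 3.003 (given).
Conjugate-depth relation: y₂/y₁ = ½[√(1 + 8Fr₁²) − 1] = ½[√73.144 − 1] = 3.776.
y₂ = 3.776 × 0.2184 = 0.8247 m.
Head loss: ΔE = (y₂ − y₁)³/(4y₁y₂) = (0.8247 − 0.2184)³/(4×0.2184×0.8247) = 0.2229/0.7205 = 0.3094 m.
V₁ = Fr₁·√(g·y₁) = 3.003×√(9.81×0.2184) = 4.396 m/s; q = V₁·y₁ = 0.9600 m²/s. Q = q·b = 0.9600 × 3.68 = 3.533 m³/s. P = γ·Q·ΔE = 9.81 × 3.533 × 0.3094 = 10.72 kW.

P = 10.72 kW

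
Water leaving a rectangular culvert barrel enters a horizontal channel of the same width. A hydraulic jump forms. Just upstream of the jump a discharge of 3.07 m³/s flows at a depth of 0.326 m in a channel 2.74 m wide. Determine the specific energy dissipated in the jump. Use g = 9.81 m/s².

q = Q/b = 3.07/2.74 = 1.12 m²/s; V₁ = q/y₁ = 3.44 m/s. Fr₁ = V₁/√(g·y₁) = 1.92.
Bélanger equation: y₂/y₁ = ½[√(1 + 8Fr₁²) − 1] = ½[√30.55 − 1] = 2.26.
y₂ = 2.26 × 0.326 = 0.738 m.
Head loss: ΔE = (y₂ − y₁)³/(4y₁y₂) = (0.738 − 0.326)³/(4×0.326×0.738) = 0.0699/0.962 = 0.0726 m.

ΔE = 0.0726 m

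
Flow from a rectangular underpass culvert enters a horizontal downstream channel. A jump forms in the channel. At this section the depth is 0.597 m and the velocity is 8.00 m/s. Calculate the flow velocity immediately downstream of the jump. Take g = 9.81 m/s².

V₂ = 1.90 m/s

Fr₁ = V₁/√(g·y₁) = 8.00/√(9.81×0.597) = 3.31.
Conjugate-depth relation: y₂/y₁ = ½[√(1 + 8Fr₁²) − 1] = ½[√88.42 − 1] = 4.20.
y₂ = 4.20 × 0.597 = 2.51 m.
q = V₁·y₁ = 8.00 × 0.597 = 4.78 m²/s.
V₂ = q/y₂ = 4.78/2.51 = 1.90 m/s.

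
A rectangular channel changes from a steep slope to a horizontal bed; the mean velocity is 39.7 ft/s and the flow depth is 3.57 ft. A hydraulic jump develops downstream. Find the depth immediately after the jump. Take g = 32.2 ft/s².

Fr₁ = V₁/√(g·y₁) = 39.7/√(32.2×3.57) = 3.70.
Sequent-depth ratio: y₂/y₁ = ½[√(1 + 8Fr₁²) − 1] = ½[√110.7 − 1] = 4.76.
y₂ = 4.76 × 3.57 = 17.0 ft.

y₂ = 17.0 ft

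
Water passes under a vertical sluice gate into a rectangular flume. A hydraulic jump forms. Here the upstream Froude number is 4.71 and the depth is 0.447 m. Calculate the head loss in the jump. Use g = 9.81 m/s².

ΔE = 2.51 m

Fr₁ = 4.71 (given).
From the momentum equation for a rectangular channel, y₂/y₁ = ½[√(1 + 8Fr₁²) − 1] = ½[√178.5 − 1] = 6.18.
y₂ = 6.18 × 0.447 = 2.76 m.
V₁ = Fr₁·√(g·y₁) = 4.71×√(9.81×0.447) = 9.86 m/s; q = V₁·y₁ = 4.41 m²/s. V₂ = q/y₂ = 4.41/2.76 = 1.60 m/s. E₁ = y₁ + V₁²/2g = 5.41 m; E₂ = y₂ + V₂²/2g = 2.89 m. ΔE = E₁ − E₂ = 2.51 m.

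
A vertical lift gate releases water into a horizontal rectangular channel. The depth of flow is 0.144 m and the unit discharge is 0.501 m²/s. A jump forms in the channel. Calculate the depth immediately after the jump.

y₂ = 0.528 m

V₁ = q/y₁ = 0.501/0.144 = 3.48 m/s. Fr₁ = V₁/√(g·y₁) = 3.48/√(9.81×0.144) = 2.93.
Conjugate-depth relation: y₂/y₁ = ½[√(1 + 8Fr₁²) − 1] = ½[√69.55 − 1] = 3.67.
y₂ = 3.67 × 0.144 = 0.528 m.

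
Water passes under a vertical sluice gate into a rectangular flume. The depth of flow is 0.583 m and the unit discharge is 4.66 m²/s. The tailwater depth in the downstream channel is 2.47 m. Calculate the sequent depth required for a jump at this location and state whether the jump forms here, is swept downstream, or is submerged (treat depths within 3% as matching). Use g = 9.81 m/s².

V₁ = q/y₁ = 4.66/0.583 = 7.99 m/s. Fr₁ = V₁/√(g·y₁) = 7.99/√(9.81×0.583) = 3.34.
Sequent-depth ratio: y₂/y₁ = ½[√(1 + 8Fr₁²) − 1] = ½[√90.37 − 1] = 4.25.
y₂ = 4.25 × 0.583 = 2.48 m.
Tailwater y_tw = 2.47 m: y_tw ≈ y₂, so the jump forms here.

y₂ = 2.48 m; the jump forms here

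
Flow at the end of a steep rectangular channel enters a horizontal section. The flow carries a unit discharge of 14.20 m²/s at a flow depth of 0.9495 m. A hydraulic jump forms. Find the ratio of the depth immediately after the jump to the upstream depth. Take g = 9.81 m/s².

V₁ = q/y₁ = 14.20/0.9495 = 14.96 m/s. Fr₁ = V₁/√(g·y₁) = 14.96/√(9.81×0.9495) = 4.900.
From the momentum equation for a rectangular channel, y₂/y₁ = ½[√(1 + 8Fr₁²) − 1] = ½[√193.09 − 1] = 6.448.

y₂/y₁ = 6.448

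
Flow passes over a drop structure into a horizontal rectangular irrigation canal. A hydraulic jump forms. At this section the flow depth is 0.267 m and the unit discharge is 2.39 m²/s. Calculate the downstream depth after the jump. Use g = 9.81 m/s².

V₁ = q/y₁ = 2.39/0.267 = 8.95 m/s. Fr₁ = V₁/√(g·y₁) = 8.95/√(9.81×0.267) = 5.53.
From the momentum equation for a rectangular channel, y₂/y₁ = ½[√(1 + 8Fr₁²) − 1] = ½[√245.7 − 1] = 7.34.
y₂ = 7.34 × 0.267 = 1.96 m.

y₂ = 1.96 m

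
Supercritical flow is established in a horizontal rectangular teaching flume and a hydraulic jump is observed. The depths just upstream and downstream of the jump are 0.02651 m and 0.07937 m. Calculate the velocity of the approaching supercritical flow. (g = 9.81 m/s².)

For a rectangular channel the momentum equation gives q² = ½·g·y₁·y₂·(y₁ + y₂) = ½×9.81×0.02651×0.07937×0.1059 = 0.001093.
q = √0.001093 = 0.03306 m²/s.
V₁ = q/y₁ = 0.03306/0.02651 = 1.247 m/s.

V₁ = 1.247 m/s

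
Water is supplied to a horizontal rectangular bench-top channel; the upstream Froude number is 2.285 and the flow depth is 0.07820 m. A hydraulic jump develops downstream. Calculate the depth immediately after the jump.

Fr₁ = 2.285 (given).
Sequent-depth ratio: y₂/y₁ = ½[√(1 + 8Fr₁²) − 1] = ½[√42.770 − 1] = 2.770.
y₂ = 2.770 × 0.07820 = 0.2166 m.

y₂ = 0.2166 m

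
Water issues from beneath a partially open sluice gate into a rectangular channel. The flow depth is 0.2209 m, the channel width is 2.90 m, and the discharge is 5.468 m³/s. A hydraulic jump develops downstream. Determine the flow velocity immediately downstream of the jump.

q = Q/b = 5.468/2.90 = 1.886 m²/s; V₁ = q/y₁ = 8.536 m/s. Fr₁ = V₁/√(g·y₁) = 5.798.
Bélanger equation: y₂/y₁ = ½[√(1 + 8Fr₁²) − 1] = ½[√269.96 − 1] = 7.715.
y₂ = 7.715 × 0.2209 = 1.704 m.
V₂ = q/y₂ = 1.886/1.704 = 1.106 m/s.

V₂ = 1.106 m/s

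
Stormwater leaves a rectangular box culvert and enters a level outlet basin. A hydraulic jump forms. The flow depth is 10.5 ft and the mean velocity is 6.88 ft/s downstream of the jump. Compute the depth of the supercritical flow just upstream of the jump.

y₁ = 2.39 ft

Fr₂ = V₂/√(g·y₂) = 6.88/√(32.2×10.5) = 0.374.
Applying the sequent-depth relation in reverse, y₁/y₂ = ½[√(1 + 8Fr₂²) − 1] = ½[√2.120 − 1] = 0.228.
y₁ = 0.228 × 10.5 = 2.39 ft.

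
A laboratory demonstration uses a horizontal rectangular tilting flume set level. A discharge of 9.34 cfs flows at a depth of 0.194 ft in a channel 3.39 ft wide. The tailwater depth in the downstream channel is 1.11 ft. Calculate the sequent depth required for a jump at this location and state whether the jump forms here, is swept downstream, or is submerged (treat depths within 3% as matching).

y₂ = 1.46 ft; the jump is swept downstream

q = Q/b = 9.34/3.39 = 2.76 ft²/s; V₁ = q/y₁ = 14.2 ft/s. Fr₁ = V₁/√(g·y₁) = 5.68.
From the momentum equation for a rectangular channel, y₂/y₁ = ½[√(1 + 8Fr₁²) − 1] = ½[√259.3 − 1] = 7.55.
y₂ = 7.55 × 0.194 = 1.46 ft.
Tailwater y_tw = 1.11 ft: y_tw < y₂, so the jump is swept downstream.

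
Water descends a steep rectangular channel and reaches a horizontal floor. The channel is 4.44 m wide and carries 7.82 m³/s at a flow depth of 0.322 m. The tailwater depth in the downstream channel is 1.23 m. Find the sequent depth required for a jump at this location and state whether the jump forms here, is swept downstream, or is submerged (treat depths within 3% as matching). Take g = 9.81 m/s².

y₂ = 1.25 m; the jump forms here

q = Q/b = 7.82/4.44 = 1.76 m²/s; V₁ = q/y₁ = 5.47 m/s. Fr₁ = V₁/√(g·y₁) = 3.08.
Conjugate-depth relation: y₂/y₁ = ½[√(1 + 8Fr₁²) − 1] = ½[√76.77 − 1] = 3.88.
y₂ = 3.88 × 0.322 = 1.25 m.
Tailwater y_tw = 1.23 m: y_tw ≈ y₂, so the jump forms here.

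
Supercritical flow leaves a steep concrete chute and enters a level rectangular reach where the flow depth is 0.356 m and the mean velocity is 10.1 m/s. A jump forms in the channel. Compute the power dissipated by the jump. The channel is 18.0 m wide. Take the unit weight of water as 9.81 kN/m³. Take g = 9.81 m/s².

Fr₁ = V₁/√(g·y₁) = 10.1/√(9.81×0.356) = 5.40.
Conjugate-depth relation: y₂/y₁ = ½[√(1 + 8Fr₁²) − 1] = ½[√234.7 − 1] = 7.16.
y₂ = 7.16 × 0.356 = 2.55 m.
Head loss: ΔE = (y₂ − y₁)³/(4y₁y₂) = (2.55 − 0.356)³/(4×0.356×2.55) = 10.5/3.63 = 2.91 m.
q = V₁·y₁ = 10.1 × 0.356 = 3.60 m²/s. Q = q·b = 3.60 × 18.0 = 64.7 m³/s. P = γ·Q·ΔE = 9.81 × 64.7 × 2.91 = 1844 kW.

P = 1844 kW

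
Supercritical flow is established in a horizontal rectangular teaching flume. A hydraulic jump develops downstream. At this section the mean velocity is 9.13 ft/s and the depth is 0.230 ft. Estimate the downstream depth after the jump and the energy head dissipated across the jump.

y₂ = 0.982 ft; ΔE = 0.471 ft

Fr₁ = V₁/√(g·y₁) = 9.13/√(32.2×0.230) = 3.35.
Sequent-depth ratio: y₂/y₁ = ½[√(1 + 8Fr₁²) − 1] = ½[√91.04 − 1] = 4.27.
y₂ = 4.27 × 0.230 = 0.982 ft.
Head loss: ΔE = (y₂ − y₁)³/(4y₁y₂) = (0.982 − 0.230)³/(4×0.230×0.982) = 0.426/0.904 = 0.471 ft.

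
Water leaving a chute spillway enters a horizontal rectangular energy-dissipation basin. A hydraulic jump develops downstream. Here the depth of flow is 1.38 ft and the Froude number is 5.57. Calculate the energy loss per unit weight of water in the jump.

ΔE = 12.2 ft

Fr₁ = 5.57 (given).
Bélanger equation: y₂/y₁ = ½[√(1 + 8Fr₁²) − 1] = ½[√249.2 − 1] = 7.39.
y₂ = 7.39 × 1.38 = 10.2 ft.
V₁ = Fr₁·√(g·y₁) = 5.57×√(32.2×1.38) = 37.1 ft/s; q = V₁·y₁ = 51.2 ft²/s. V₂ = q/y₂ = 51.2/10.2 = 5.02 ft/s. E₁ = y₁ + V₁²/2g = 22.8 ft; E₂ = y₂ + V₂²/2g = 10.6 ft. ΔE = E₁ − E₂ = 12.2 ft.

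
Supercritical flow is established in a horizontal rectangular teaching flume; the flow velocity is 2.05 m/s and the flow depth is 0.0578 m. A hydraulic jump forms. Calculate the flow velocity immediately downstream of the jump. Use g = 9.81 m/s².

V₂ = 0.606 m/s

Fr₁ = V₁/√(g·y₁) = 2.05/√(9.81×0.0578) = 2.72.
Sequent-depth ratio: y₂/y₁ = ½[√(1 + 8Fr₁²) − 1] = ½[√60.29 − 1] = 3.38.
y₂ = 3.38 × 0.0578 = 0.196 m.
q = V₁·y₁ = 2.05 × 0.0578 = 0.118 m²/s.
V₂ = q/y₂ = 0.118/0.196 = 0.606 m/s.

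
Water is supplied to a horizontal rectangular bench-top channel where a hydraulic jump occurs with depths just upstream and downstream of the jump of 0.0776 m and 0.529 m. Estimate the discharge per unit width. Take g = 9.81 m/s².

For a rectangular channel the momentum equation gives q² = ½·g·y₁·y₂·(y₁ + y₂) = ½×9.81×0.0776×0.529×0.607 = 0.122.
q = √0.122 = 0.349 m²/s.

q = 0.349 m²/s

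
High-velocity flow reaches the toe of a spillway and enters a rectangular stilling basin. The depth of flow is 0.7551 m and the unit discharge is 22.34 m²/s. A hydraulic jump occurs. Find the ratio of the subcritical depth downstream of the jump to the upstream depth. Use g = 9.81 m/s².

V₁ = q/y₁ = 22.34/0.7551 = 29.59 m/s. Fr₁ = V₁/√(g·y₁) = 29.59/√(9.81×0.7551) = 10.87.
From the momentum equation for a rectangular channel, y₂/y₁ = ½[√(1 + 8Fr₁²) − 1] = ½[√946.31 − 1] = 14.88.

y₂/y₁ = 14.88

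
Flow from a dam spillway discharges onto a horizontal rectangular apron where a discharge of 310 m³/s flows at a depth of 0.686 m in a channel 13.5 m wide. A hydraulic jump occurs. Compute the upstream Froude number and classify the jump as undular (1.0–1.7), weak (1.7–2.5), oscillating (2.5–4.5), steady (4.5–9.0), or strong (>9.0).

Fr₁ = 12.9; strong jump

q = Q/b = 310/13.5 = 23.0 m²/s; V₁ = q/y₁ = 33.5 m/s. Fr₁ = V₁/√(g·y₁) = 12.9.
Fr₁ = 12.9 lies in the strong range.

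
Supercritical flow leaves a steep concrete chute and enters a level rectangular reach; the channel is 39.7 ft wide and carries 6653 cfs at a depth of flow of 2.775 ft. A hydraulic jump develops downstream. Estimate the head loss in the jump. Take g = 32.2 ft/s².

ΔE = 34.91 ft

q = Q/b = 6653/39.7 = 167.6 ft²/s; V₁ = q/y₁ = 60.39 ft/s. Fr₁ = V₁/√(g·y₁) = 6.389.
Bélanger equation: y₂/y₁ = ½[√(1 + 8Fr₁²) − 1] = ½[√327.51 − 1] = 8.549.
y₂ = 8.549 × 2.775 = 23.72 ft.
V₂ = q/y₂ = 167.6/23.72 = 7.064 ft/s. E₁ = y₁ + V₁²/2g = 59.40 ft; E₂ = y₂ + V₂²/2g = 24.50 ft. ΔE = E₁ − E₂ = 34.91 ft.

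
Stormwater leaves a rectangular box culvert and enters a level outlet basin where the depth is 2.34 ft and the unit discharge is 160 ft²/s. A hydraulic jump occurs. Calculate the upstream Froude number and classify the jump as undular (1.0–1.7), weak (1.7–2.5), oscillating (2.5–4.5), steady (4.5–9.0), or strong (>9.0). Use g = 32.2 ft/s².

Fr₁ = 7.88; steady jump

V₁ = q/y₁ = 160/2.34 = 68.4 ft/s. Fr₁ = V₁/√(g·y₁) = 68.4/√(32.2×2.34) = 7.88.
Fr₁ = 7.88 lies in the steady range.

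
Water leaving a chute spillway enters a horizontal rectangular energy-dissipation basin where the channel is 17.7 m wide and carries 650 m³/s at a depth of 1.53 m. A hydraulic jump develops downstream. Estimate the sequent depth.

y₂ = 12.7 m

q = Q/b = 650/17.7 = 36.7 m²/s; V₁ = q/y₁ = 24.0 m/s. Fr₁ = V₁/√(g·y₁) = 6.20.
By Bélanger, y₂/y₁ = ½[√(1 + 8Fr₁²) − 1] = ½[√308.1 − 1] = 8.28.
y₂ = 8.28 × 1.53 = 12.7 m.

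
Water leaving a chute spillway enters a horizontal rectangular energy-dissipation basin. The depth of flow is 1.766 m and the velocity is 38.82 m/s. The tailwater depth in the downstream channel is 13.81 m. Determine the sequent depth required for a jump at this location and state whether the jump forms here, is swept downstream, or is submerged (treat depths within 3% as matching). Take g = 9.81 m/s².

y₂ = 22.43 m; the jump is swept downstream

Fr₁ = V₁/√(g·y₁) = 38.82/√(9.81×1.766) = 9.327.
By Bélanger, y₂/y₁ = ½[√(1 + 8Fr₁²) − 1] = ½[√696.89 − 1] = 12.70.
y₂ = 12.70 × 1.766 = 22.43 m.
Tailwater y_tw = 13.81 m: y_tw < y₂, so the jump is swept downstream.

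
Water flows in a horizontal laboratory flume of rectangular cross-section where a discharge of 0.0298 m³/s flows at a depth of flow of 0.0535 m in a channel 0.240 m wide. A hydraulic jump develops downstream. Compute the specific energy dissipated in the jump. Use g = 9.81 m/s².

ΔE = 0.0943 m

q = Q/b = 0.0298/0.240 = 0.124 m²/s; V₁ = q/y₁ = 2.32 m/s. Fr₁ = V₁/√(g·y₁) = 3.20.
Sequent-depth ratio: y₂/y₁ = ½[√(1 + 8Fr₁²) − 1] = ½[√83.11 − 1] = 4.06.
y₂ = 4.06 × 0.0535 = 0.217 m.
V₂ = q/y₂ = 0.124/0.217 = 0.572 m/s. E₁ = y₁ + V₁²/2g = 0.328 m; E₂ = y₂ + V₂²/2g = 0.234 m. ΔE = E₁ − E₂ = 0.0943 m.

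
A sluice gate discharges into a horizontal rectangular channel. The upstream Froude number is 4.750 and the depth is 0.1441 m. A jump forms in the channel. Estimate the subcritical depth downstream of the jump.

y₂ = 0.8986 m

Fr₁ = 4.750 (given).
From the momentum equation for a rectangular channel, y₂/y₁ = ½[√(1 + 8Fr₁²) − 1] = ½[√181.50 − 1] = 6.236.
y₂ = 6.236 × 0.1441 = 0.8986 m.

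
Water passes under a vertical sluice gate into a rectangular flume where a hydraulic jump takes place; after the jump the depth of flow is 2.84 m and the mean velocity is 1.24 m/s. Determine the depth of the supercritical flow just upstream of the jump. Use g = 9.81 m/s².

Fr₂ = V₂/√(g·y₂) = 1.24/√(9.81×2.84) = 0.235.
From the momentum equation (using Fr₂), y₁/y₂ = ½[√(1 + 8Fr₂²) − 1] = ½[√1.442 − 1] = 0.100.
y₁ = 0.100 × 2.84 = 0.285 m.

y₁ = 0.285 m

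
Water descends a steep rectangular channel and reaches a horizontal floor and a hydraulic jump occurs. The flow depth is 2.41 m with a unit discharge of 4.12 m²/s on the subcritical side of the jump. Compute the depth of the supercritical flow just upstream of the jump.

V₂ = q/y₂ = 4.12/2.41 = 1.71 m/s; Fr₂ = V₂/√(g·y₂) = 0.352.
The Bélanger relation is symmetric: y₁/y₂ = ½[√(1 + 8Fr₂²) − 1] = ½[√1.989 − 1] = 0.205.
y₁ = 0.205 × 2.41 = 0.494 m.

y₁ = 0.494 m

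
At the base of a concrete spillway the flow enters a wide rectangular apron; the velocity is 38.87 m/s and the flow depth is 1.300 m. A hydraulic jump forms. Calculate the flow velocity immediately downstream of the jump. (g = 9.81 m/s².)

V₂ = 2.609 m/s

Fr₁ = V₁/√(g·y₁) = 38.87/√(9.81×1.300) = 10.88.
From the momentum equation for a rectangular channel, y₂/y₁ = ½[√(1 + 8Fr₁²) − 1] = ½[√948.78 − 1] = 14.90.
y₂ = 14.90 × 1.300 = 19.37 m.
q = V₁·y₁ = 38.87 × 1.300 = 50.53 m²/s.
V₂ = q/y₂ = 50.53/19.37 = 2.609 m/s.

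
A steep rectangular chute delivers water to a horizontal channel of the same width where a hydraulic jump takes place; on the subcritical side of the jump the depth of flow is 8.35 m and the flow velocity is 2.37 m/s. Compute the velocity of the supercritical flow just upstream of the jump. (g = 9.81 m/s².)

Fr₂ = V₂/√(g·y₂) = 2.37/√(9.81×8.35) = 0.262.
From the momentum equation (using Fr₂), y₁/y₂ = ½[√(1 + 8Fr₂²) − 1] = ½[√1.549 − 1] = 0.122.
y₁ = 0.122 × 8.35 = 1.02 m.
V₁ = q/y₁ = 19.8/1.02 = 19.4 m/s.

V₁ = 19.4 m/s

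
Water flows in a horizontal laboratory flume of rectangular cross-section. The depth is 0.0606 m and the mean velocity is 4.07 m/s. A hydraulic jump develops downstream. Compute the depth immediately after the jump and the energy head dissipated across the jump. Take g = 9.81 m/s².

y₂ = 0.423 m; ΔE = 0.464 m

Fr₁ = V₁/√(g·y₁) = 4.07/√(9.81×0.0606) = 5.28.
Conjugate-depth relation: y₂/y₁ = ½[√(1 + 8Fr₁²) − 1] = ½[√223.9 − 1] = 6.98.
y₂ = 6.98 × 0.0606 = 0.423 m.
q = V₁·y₁ = 4.07 × 0.0606 = 0.247 m²/s. V₂ = q/y₂ = 0.247/0.423 = 0.583 m/s. E₁ = y₁ + V₁²/2g = 0.905 m; E₂ = y₂ + V₂²/2g = 0.440 m. ΔE = E₁ − E₂ = 0.464 m.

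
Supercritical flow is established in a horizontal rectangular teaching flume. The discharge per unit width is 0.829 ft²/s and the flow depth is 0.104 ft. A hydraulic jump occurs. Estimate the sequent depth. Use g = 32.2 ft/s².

V₁ = q/y₁ = 0.829/0.104 = 7.97 ft/s. Fr₁ = V₁/√(g·y₁) = 7.97/√(32.2×0.104) = 4.36.
By Bélanger, y₂/y₁ = ½[√(1 + 8Fr₁²) − 1] = ½[√152.8 − 1] = 5.68.
y₂ = 5.68 × 0.104 = 0.591 ft.

y₂ = 0.591 ft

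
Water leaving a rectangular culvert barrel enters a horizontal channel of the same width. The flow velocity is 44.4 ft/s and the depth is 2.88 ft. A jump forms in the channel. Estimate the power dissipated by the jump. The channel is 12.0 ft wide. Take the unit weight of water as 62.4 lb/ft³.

P = 2656 hp

Fr₁ = V₁/√(g·y₁) = 44.4/√(32.2×2.88) = 4.61.
Bélanger equation: y₂/y₁ = ½[√(1 + 8Fr₁²) − 1] = ½[√171.1 − 1] = 6.04.
y₂ = 6.04 × 2.88 = 17.4 ft.
Head loss: ΔE = (y₂ − y₁)³/(4y₁y₂) = (17.4 − 2.88)³/(4×2.88×17.4) = 3057/200 = 15.3 ft.
q = V₁·y₁ = 44.4 × 2.88 = 128 ft²/s. Q = q·b = 128 × 12.0 = 1534 cfs. P = γ·Q·ΔE/550 = 62.4 × 1534 × 15.3 / 550 = 2656 hp.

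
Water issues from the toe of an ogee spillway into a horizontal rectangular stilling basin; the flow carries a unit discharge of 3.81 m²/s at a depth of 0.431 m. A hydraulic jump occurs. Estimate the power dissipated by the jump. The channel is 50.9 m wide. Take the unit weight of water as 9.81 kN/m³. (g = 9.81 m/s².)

V₁ = q/y₁ = 3.81/0.431 = 8.84 m/s. Fr₁ = V₁/√(g·y₁) = 8.84/√(9.81×0.431) = 4.30.
Sequent-depth ratio: y₂/y₁ = ½[√(1 + 8Fr₁²) − 1] = ½[√148.9 − 1] = 5.60.
y₂ = 5.60 × 0.431 = 2.41 m.
V₂ = q/y₂ = 3.81/2.41 = 1.58 m/s. E₁ = y₁ + V₁²/2g = 4.41 m; E₂ = y₂ + V₂²/2g = 2.54 m. ΔE = E₁ − E₂ = 1.87 m.
Q = q·b = 3.81 × 50.9 = 194 m³/s. P = γ·Q·ΔE = 9.81 × 194 × 1.87 = 3564 kW.

P = 3564 kW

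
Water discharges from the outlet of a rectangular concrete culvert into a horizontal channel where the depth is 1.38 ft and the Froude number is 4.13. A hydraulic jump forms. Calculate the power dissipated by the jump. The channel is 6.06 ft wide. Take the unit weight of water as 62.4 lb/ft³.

P = 139 hp

Fr₁ = 4.13 (given).
Bélanger equation: y₂/y₁ = ½[√(1 + 8Fr₁²) − 1] = ½[√137.5 − 1] = 5.36.
y₂ = 5.36 × 1.38 = 7.40 ft.
Head loss: ΔE = (y₂ − y₁)³/(4y₁y₂) = (7.40 − 1.38)³/(4×1.38×7.40) = 218/40.8 = 5.34 ft.
V₁ = Fr₁·√(g·y₁) = 4.13×√(32.2×1.38) = 27.5 ft/s; q = V₁·y₁ = 38.0 ft²/s. Q = q·b = 38.0 × 6.06 = 230 cfs. P = γ·Q·ΔE/550 = 62.4 × 230 × 5.34 / 550 = 139 hp.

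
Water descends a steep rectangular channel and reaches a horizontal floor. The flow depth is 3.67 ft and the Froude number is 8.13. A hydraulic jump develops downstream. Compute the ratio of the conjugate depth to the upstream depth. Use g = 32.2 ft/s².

y₂/y₁ = 11.0

Fr₁ = 8.13 (given).
By Bélanger, y₂/y₁ = ½[√(1 + 8Fr₁²) − 1] = ½[√529.8 − 1] = 11.0.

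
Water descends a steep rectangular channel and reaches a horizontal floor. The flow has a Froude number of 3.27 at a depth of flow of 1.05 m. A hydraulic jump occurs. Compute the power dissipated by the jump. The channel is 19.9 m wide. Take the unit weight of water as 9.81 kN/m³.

P = 4257 kW

Fr₁ = 3.27 (given).
From the momentum equation for a rectangular channel, y₂/y₁ = ½[√(1 + 8Fr₁²) − 1] = ½[√86.54 − 1] = 4.15.
y₂ = 4.15 × 1.05 = 4.36 m.
Head loss: ΔE = (y₂ − y₁)³/(4y₁y₂) = (4.36 − 1.05)³/(4×1.05×4.36) = 36.2/18.3 = 1.98 m.
V₁ = Fr₁·√(g·y₁) = 3.27×√(9.81×1.05) = 10.5 m/s; q = V₁·y₁ = 11.0 m²/s. Q = q·b = 11.0 × 19.9 = 219 m³/s. P = γ·Q·ΔE = 9.81 × 219 × 1.98 = 4257 kW.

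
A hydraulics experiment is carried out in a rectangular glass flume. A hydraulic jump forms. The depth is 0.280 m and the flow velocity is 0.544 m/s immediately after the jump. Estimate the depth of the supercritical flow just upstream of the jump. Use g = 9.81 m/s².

y₁ = 0.0510 m

Fr₂ = V₂/√(g·y₂) = 0.544/√(9.81×0.280) = 0.328.
Applying the sequent-depth relation in reverse, y₁/y₂ = ½[√(1 + 8Fr₂²) − 1] = ½[√1.862 − 1] = 0.182.
y₁ = 0.182 × 0.280 = 0.0510 m.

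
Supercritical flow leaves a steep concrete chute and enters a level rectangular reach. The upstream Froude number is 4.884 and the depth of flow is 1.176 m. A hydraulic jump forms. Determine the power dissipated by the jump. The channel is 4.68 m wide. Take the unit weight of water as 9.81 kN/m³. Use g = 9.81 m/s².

Fr₁ = 4.884 (given).
From the momentum equation for a rectangular channel, y₂/y₁ = ½[√(1 + 8Fr₁²) − 1] = ½[√191.83 − 1] = 6.425.
y₂ = 6.425 × 1.176 = 7.556 m.
V₁ = Fr₁·√(g·y₁) = 4.884×√(9.81×1.176) = 16.59 m/s; q = V₁·y₁ = 19.51 m²/s. V₂ = q/y₂ = 19.51/7.556 = 2.582 m/s. E₁ = y₁ + V₁²/2g = 15.20 m; E₂ = y₂ + V₂²/2g = 7.896 m. ΔE = E₁ − E₂ = 7.306 m.
Q = q·b = 19.51 × 4.68 = 91.30 m³/s. P = γ·Q·ΔE = 9.81 × 91.30 × 7.306 = 6544 kW.

P = 6544 kW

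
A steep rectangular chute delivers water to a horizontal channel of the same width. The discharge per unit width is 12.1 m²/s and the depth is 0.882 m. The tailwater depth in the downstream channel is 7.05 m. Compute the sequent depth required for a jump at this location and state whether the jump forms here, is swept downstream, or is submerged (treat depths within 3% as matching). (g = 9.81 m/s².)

y₂ = 5.39 m; the jump is submerged

V₁ = q/y₁ = 12.1/0.882 = 13.7 m/s. Fr₁ = V₁/√(g·y₁) = 13.7/√(9.81×0.882) = 4.66.
Sequent-depth ratio: y₂/y₁ = ½[√(1 + 8Fr₁²) − 1] = ½[√175.0 − 1] = 6.11.
y₂ = 6.11 × 0.882 = 5.39 m.
Tailwater y_tw = 7.05 m: y_tw > y₂, so the jump is submerged.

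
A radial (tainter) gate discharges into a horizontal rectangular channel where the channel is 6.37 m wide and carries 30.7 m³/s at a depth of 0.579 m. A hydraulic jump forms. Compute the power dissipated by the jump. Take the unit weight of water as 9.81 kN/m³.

P = 406 kW

q = Q/b = 30.7/6.37 = 4.82 m²/s; V₁ = q/y₁ = 8.32 m/s. Fr₁ = V₁/√(g·y₁) = 3.49.
From the momentum equation for a rectangular channel, y₂/y₁ = ½[√(1 + 8Fr₁²) − 1] = ½[√98.59 − 1] = 4.46.
y₂ = 4.46 × 0.579 = 2.58 m.
Head loss: ΔE = (y₂ − y₁)³/(4y₁y₂) = (2.58 − 0.579)³/(4×0.579×2.58) = 8.07/5.99 = 1.35 m.
P = γ·Q·ΔE = 9.81 × 30.7 × 1.35 = 406 kW.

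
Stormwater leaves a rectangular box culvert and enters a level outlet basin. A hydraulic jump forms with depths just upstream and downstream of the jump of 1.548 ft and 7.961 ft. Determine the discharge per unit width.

q = 43.44 ft²/s

For a rectangular channel the momentum equation gives q² = ½·g·y₁·y₂·(y₁ + y₂) = ½×32.2×1.548×7.961×9.509 = 1887.
q = √1887 = 43.44 ft²/s.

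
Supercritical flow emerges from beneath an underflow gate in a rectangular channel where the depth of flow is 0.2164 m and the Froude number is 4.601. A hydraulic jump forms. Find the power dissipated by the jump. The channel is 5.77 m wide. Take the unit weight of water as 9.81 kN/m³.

Fr₁ = 4.601 (given).
Bélanger equation: y₂/y₁ = ½[√(1 + 8Fr₁²) − 1] = ½[√170.35 − 1] = 6.026.
y₂ = 6.026 × 0.2164 = 1.304 m.
Head loss: ΔE = (y₂ − y₁)³/(4y₁y₂) = (1.304 − 0.2164)³/(4×0.2164×1.304) = 1.287/1.129 = 1.140 m.
V₁ = Fr₁·√(g·y₁) = 4.601×√(9.81×0.2164) = 6.704 m/s; q = V₁·y₁ = 1.451 m²/s. Q = q·b = 1.451 × 5.77 = 8.370 m³/s. P = γ·Q·ΔE = 9.81 × 8.370 × 1.140 = 93.59 kW.

P = 93.59 kW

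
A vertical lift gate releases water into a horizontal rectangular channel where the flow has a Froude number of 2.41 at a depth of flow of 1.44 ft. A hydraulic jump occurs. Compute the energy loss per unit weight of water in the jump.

Fr₁ = 2.41 (given).
From the momentum equation for a rectangular channel, y₂/y₁ = ½[√(1 + 8Fr₁²) − 1] = ½[√47.46 − 1] = 2.94.
y₂ = 2.94 × 1.44 = 4.24 ft.
V₁ = Fr₁·√(g·y₁) = 2.41×√(32.2×1.44) = 16.4 ft/s; q = V₁·y₁ = 23.6 ft²/s. V₂ = q/y₂ = 23.6/4.24 = 5.57 ft/s. E₁ = y₁ + V₁²/2g = 5.62 ft; E₂ = y₂ + V₂²/2g = 4.72 ft. ΔE = E₁ − E₂ = 0.899 ft.

ΔE = 0.899 ft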